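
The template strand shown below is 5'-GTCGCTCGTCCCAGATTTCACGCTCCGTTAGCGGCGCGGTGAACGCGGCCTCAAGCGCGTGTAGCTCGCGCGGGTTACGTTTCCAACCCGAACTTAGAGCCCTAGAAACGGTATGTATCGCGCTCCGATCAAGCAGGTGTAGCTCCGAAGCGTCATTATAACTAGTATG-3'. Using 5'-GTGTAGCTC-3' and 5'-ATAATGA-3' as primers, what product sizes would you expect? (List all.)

101 bp, 23 bp

The forward primer GTGTAGCTC matches the top strand at positions 59–67, 137–145.
The reverse primer's reverse complement is TCATTAT, matching at positions 153–159.
Each forward site pairs with the reverse site to give a product ending at position 159: sizes 101, 23 bp.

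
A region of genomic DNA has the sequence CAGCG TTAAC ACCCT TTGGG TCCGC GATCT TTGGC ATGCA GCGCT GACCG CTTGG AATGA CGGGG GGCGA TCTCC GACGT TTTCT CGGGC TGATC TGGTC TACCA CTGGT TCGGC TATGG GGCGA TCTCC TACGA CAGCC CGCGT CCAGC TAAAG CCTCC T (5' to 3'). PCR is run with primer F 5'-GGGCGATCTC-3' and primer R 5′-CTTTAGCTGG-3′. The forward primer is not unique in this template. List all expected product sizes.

The forward primer GGGCGATCTC matches the top strand at positions 65–74, 120–129.
The reverse primer's reverse complement is CCAGCTAAAG, matching at positions 146–155.
Each forward site pairs with the reverse site to give a product ending at position 155: sizes 91, 36 bp.

91 bp, 36 bp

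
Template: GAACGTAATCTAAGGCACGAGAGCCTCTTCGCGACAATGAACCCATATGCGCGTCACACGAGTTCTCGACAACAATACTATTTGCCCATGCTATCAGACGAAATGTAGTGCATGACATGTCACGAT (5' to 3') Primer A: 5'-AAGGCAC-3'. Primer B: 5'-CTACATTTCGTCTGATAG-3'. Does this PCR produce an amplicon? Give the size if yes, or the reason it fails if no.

Primer A (AAGGCAC) matches the top strand at positions 12–18; it acts as a forward primer.
Primer B's reverse complement is CTATCAGACGAAATGTAG, matching the top strand at positions 91–108; it acts as a reverse primer.
The 3' ends face each other across positions 12–108, giving a 97 bp product.

Yes — a 97 bp product.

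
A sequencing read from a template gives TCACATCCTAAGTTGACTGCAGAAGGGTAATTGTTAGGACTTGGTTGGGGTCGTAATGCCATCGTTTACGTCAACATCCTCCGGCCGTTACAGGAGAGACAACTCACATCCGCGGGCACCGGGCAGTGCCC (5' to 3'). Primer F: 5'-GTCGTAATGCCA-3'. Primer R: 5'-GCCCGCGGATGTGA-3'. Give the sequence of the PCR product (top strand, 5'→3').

The forward primer matches the template at positions 50–61.
Reverse complement of the reverse primer: TCACATCCGCGGGC. This occurs on the top strand at positions 104–117.
The product is the template from position 50 through 117 (68 bp).

5'-GTCGTAATGCCATCGTTTACGTCAACATCCTCCGGCCGTTACAGGAGAGACAACTCACATCCGCGGGC-3'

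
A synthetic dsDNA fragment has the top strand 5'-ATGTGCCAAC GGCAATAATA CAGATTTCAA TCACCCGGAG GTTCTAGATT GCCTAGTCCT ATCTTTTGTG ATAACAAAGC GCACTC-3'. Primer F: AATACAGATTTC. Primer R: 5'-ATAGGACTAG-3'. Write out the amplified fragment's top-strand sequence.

5'-AATACAGATTTCAATCACCCGGAGGTTCTAGATTGCCTAGTCCTAT-3'

The forward primer matches the template at positions 17–28.
Taking the reverse complement of ATAGGACTAG gives CTAGTCCTAT, found at positions 53–62 on the template; the primer anneals here to the top strand with its 3' end pointing upstream.
The product is the template from position 17 through 62 (46 bp).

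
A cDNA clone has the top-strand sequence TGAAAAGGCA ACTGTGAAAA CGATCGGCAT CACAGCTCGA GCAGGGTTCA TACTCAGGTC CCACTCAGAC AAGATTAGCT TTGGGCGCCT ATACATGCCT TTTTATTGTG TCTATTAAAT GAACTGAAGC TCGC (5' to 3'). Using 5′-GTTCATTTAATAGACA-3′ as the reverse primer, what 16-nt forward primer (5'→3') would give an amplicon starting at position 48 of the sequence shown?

5'-TCATACTCAGGTCCCA-3'

The reverse primer's reverse complement TGTCTATTAAATGAAC matches the template at positions 109–124; the product starts at position 48.
The forward primer is identical to the top strand over positions 48–63: TCATACTCAGGTCCCA.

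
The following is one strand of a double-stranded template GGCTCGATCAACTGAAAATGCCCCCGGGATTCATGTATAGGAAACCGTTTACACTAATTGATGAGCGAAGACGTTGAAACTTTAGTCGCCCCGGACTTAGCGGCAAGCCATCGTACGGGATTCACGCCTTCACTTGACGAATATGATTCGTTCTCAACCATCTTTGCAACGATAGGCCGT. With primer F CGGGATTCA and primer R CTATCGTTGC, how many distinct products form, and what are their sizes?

Two products: 151 bp, 60 bp

The forward primer CGGGATTCA matches the top strand at positions 25–33, 116–124.
The reverse primer's reverse complement is GCAACGATAG, matching at positions 166–175.
Each forward site pairs with the reverse site to give a product ending at position 175: sizes 151, 60 bp.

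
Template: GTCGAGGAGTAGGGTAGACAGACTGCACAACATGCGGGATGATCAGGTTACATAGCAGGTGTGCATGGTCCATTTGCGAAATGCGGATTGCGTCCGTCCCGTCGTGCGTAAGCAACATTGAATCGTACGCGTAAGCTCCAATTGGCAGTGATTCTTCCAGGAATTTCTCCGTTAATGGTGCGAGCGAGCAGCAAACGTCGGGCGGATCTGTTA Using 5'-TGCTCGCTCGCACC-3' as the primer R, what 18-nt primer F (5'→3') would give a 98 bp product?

5'-TCCGTCCCGTCGTGCGTA-3'

The reverse primer's reverse complement GGTGCGAGCGAGCA matches the template at positions 177–190, so the product ends at position 190.
A 98 bp product then starts at position 190 − 98 + 1 = 93.
The forward primer is identical to the top strand there: TCCGTCCCGTCGTGCGTA.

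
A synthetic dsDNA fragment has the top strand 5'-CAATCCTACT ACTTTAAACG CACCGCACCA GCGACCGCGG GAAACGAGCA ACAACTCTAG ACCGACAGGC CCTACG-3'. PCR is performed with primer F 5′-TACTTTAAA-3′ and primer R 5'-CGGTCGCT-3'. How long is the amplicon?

Scanning the template, TACTTTAAA occurs at positions 10–18; this primer anneals to the bottom strand there with its 3' end pointing downstream.
The reverse primer's reverse complement is AGCGACCG, which matches the template at positions 30–37.
Product length = (reverse-primer end) − (forward-primer start) + 1 = 37 − 10 + 1 = 28 bp.

28 bp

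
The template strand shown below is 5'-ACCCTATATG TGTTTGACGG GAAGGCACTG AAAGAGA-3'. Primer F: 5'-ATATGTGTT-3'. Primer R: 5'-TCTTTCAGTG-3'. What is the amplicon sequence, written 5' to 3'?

5'-ATATGTGTTTGACGGGAAGGCACTGAAAGA-3'

The forward primer matches the template at positions 6–14.
Reverse complement of the reverse primer: CACTGAAAGA. This occurs on the top strand at positions 26–35.
The product is the template from position 6 through 35 (30 bp).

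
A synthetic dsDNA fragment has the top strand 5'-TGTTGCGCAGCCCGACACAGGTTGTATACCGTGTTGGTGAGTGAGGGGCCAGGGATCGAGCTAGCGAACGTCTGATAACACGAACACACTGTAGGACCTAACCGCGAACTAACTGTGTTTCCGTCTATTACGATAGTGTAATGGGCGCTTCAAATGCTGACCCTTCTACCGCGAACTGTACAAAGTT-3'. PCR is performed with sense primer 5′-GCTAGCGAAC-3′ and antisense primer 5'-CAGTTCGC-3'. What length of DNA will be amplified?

119 bp

The forward primer matches the template at positions 60–69.
Reverse complement of the reverse primer: GCGAACTG. This occurs on the top strand at positions 171–178.
The product runs from position 60 to position 178, so its length is 178 − 60 + 1 = 119 bp.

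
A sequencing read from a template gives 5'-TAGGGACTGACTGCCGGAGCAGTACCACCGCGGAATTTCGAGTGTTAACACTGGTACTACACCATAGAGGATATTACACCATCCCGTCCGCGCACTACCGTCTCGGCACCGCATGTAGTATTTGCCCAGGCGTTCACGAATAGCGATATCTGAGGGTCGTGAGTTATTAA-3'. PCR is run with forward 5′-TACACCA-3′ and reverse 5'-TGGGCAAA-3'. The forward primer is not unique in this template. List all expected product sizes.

The forward primer TACACCA matches the top strand at positions 58–64, 75–81.
The reverse primer's reverse complement is TTTGCCCA, matching at positions 121–128.
Each forward site pairs with the reverse site to give a product ending at position 128: sizes 71, 54 bp.

71 bp, 54 bp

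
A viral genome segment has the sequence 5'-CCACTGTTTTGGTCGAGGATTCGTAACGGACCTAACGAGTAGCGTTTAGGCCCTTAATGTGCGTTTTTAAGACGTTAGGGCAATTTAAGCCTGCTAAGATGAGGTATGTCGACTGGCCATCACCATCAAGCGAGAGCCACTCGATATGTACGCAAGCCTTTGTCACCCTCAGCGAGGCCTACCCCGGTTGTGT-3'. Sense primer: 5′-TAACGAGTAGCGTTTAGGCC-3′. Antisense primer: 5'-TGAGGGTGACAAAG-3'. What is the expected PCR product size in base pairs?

Scanning the template, TAACGAGTAGCGTTTAGGCC occurs at positions 33–52; this primer anneals to the bottom strand there with its 3' end pointing downstream.
The reverse primer's reverse complement is CTTTGTCACCCTCA, which matches the template at positions 158–171.
The product runs from position 33 to position 171, so its length is 171 − 33 + 1 = 139 bp.

139 bp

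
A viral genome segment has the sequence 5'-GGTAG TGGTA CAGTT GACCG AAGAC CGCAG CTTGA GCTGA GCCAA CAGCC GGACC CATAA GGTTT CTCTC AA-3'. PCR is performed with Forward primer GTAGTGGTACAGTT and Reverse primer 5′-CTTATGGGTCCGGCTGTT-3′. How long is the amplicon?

Scanning the template, GTAGTGGTACAGTT occurs at positions 2–15; this primer anneals to the bottom strand there with its 3' end pointing downstream.
Taking the reverse complement of CTTATGGGTCCGGCTGTT gives AACAGCCGGACCCATAAG, found at positions 44–61 on the template; the primer anneals here to the top strand with its 3' end pointing upstream.
Amplicon spans positions 2–61: 60 bp.

60 bp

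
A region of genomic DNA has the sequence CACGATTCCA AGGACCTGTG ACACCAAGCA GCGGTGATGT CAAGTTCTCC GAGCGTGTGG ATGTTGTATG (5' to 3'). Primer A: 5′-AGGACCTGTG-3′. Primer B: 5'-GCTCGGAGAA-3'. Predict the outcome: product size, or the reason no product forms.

Primer A (AGGACCTGTG) matches the top strand at positions 11–20; it acts as a forward primer.
Primer B's reverse complement is TTCTCCGAGC, matching the top strand at positions 45–54; it acts as a reverse primer.
The 3' ends face each other across positions 11–54, giving a 44 bp product.

Yes — a 44 bp product.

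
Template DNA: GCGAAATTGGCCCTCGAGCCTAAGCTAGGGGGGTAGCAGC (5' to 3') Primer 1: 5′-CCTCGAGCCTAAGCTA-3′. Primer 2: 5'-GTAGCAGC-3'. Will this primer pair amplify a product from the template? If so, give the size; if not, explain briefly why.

No product — both primers anneal to the same strand and extend in the same direction.

Primer 1 (CCTCGAGCCTAAGCTA) matches the top strand at positions 12–27 (3' end points downstream).
Primer 2 (GTAGCAGC) also matches the top strand directly, at positions 33–40 — its reverse complement GCTGCTAC is not present.
Both primers anneal to the bottom strand with 3' ends pointing the same way, so neither can prime synthesis back toward the other.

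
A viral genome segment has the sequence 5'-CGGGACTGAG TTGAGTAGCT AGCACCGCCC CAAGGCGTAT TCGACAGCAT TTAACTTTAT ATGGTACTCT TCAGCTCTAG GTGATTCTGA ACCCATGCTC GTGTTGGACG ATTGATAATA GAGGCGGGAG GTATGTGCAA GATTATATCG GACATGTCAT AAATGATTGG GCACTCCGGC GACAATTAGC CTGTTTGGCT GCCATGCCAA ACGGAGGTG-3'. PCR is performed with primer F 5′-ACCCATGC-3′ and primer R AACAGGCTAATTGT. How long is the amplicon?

Scanning the template, ACCCATGC occurs at positions 91–98; this primer anneals to the bottom strand there with its 3' end pointing downstream.
Taking the reverse complement of AACAGGCTAATTGT gives ACAATTAGCCTGTT, found at positions 182–195 on the template; the primer anneals here to the top strand with its 3' end pointing upstream.
The product runs from position 91 to position 195, so its length is 195 − 91 + 1 = 105 bp.

105 bp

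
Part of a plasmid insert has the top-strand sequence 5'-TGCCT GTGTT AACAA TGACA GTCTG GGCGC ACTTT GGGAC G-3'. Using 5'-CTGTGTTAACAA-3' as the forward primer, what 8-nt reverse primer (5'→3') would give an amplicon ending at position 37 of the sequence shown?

The forward primer binds at positions 4–15; the product's 3' end on the top strand is position 37.
The reverse primer anneals to the top strand over positions 30–37, i.e. to CACTTTGG.
Its sequence written 5'→3' is the reverse complement: CCAAAGTG.

5'-CCAAAGTG-3'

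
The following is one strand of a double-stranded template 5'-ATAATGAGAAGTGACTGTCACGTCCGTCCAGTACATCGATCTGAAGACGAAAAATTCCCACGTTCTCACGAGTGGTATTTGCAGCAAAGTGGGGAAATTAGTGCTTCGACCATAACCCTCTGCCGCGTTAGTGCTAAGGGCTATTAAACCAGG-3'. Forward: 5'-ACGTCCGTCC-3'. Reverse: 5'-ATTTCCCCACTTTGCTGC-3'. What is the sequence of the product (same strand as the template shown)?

5'-ACGTCCGTCCAGTACATCGATCTGAAGACGAAAAATTCCCACGTTCTCACGAGTGGTATTTGCAGCAAAGTGGGGAAAT-3'

Forward primer ACGTCCGTCC is found on the top strand at positions 20–29.
Taking the reverse complement of ATTTCCCCACTTTGCTGC gives GCAGCAAAGTGGGGAAAT, found at positions 81–98 on the template; the primer anneals here to the top strand with its 3' end pointing upstream.
The product is the template from position 20 through 98 (79 bp).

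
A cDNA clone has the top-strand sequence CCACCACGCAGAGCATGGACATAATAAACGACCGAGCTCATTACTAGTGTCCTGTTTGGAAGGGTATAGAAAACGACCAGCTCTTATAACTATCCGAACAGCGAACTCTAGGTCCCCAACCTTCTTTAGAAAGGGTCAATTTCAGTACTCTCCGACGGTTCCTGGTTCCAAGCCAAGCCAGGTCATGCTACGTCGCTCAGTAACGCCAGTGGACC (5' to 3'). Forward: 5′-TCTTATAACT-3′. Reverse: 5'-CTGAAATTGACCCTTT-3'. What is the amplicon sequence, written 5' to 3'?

The forward primer matches the template at positions 82–91.
Reverse complement of the reverse primer: AAAGGGTCAATTTCAG. This occurs on the top strand at positions 130–145.
The product is the template from position 82 through 145 (64 bp).

5'-TCTTATAACTATCCGAACAGCGAACTCTAGGTCCCCAACCTTCTTTAGAAAGGGTCAATTTCAG-3'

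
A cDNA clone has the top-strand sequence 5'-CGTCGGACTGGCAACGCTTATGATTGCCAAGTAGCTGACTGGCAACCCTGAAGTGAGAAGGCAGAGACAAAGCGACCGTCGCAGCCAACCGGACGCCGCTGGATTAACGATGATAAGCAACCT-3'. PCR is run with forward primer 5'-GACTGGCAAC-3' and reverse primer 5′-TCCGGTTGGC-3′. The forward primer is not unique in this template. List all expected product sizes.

88 bp, 57 bp

The forward primer GACTGGCAAC matches the top strand at positions 6–15, 37–46.
The reverse primer's reverse complement is GCCAACCGGA, matching at positions 84–93.
Each forward site pairs with the reverse site to give a product ending at position 93: sizes 88, 57 bp.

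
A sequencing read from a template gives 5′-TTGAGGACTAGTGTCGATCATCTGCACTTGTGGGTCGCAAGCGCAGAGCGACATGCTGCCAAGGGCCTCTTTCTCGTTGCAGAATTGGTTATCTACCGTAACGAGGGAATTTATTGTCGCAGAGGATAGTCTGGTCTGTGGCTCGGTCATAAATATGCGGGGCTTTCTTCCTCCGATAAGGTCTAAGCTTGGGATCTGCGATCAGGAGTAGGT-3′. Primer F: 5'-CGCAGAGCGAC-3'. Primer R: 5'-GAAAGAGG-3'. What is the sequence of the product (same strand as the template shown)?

5'-CGCAGAGCGACATGCTGCCAAGGGCCTCTTTC-3'

The forward primer matches the template at positions 42–52.
Reverse complement of the reverse primer: CCTCTTTC. This occurs on the top strand at positions 66–73.
The product is the template from position 42 through 73 (32 bp).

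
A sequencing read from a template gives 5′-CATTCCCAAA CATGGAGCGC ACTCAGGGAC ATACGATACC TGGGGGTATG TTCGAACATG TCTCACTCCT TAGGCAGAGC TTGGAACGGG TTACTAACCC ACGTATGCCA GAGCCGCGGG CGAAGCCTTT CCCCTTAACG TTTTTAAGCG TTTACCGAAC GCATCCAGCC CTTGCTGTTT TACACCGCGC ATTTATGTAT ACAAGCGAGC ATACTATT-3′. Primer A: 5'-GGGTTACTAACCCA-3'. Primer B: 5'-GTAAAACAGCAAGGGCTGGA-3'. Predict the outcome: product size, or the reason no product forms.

Yes — a 96 bp product.

Primer A (GGGTTACTAACCCA) matches the top strand at positions 88–101; it acts as a forward primer.
Primer B's reverse complement is TCCAGCCCTTGCTGTTTTAC, matching the top strand at positions 164–183; it acts as a reverse primer.
The 3' ends face each other across positions 88–183, giving a 96 bp product.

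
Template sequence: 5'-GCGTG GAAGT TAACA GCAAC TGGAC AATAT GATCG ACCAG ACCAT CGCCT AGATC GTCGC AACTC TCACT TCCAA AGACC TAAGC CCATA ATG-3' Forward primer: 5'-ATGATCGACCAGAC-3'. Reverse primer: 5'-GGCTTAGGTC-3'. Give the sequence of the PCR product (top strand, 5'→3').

5'-ATGATCGACCAGACCATCGCCTAGATCGTCGCAACTCTCACTTCCAAAGACCTAAGCC-3'

The forward primer matches the template at positions 29–42.
The reverse primer's reverse complement is GACCTAAGCC, which matches the template at positions 77–86.
The product is the template from position 29 through 86 (58 bp).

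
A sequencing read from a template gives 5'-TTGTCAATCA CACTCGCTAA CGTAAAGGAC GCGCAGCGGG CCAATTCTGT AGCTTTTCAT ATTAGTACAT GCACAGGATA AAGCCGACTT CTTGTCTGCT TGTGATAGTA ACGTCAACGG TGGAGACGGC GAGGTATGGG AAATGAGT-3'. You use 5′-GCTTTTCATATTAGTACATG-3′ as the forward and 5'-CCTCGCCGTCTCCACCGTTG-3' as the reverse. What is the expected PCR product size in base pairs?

83 bp

Scanning the template, GCTTTTCATATTAGTACATG occurs at positions 52–71; this primer anneals to the bottom strand there with its 3' end pointing downstream.
Taking the reverse complement of CCTCGCCGTCTCCACCGTTG gives CAACGGTGGAGACGGCGAGG, found at positions 115–134 on the template; the primer anneals here to the top strand with its 3' end pointing upstream.
Product length = (reverse-primer end) − (forward-primer start) + 1 = 134 − 52 + 1 = 83 bp.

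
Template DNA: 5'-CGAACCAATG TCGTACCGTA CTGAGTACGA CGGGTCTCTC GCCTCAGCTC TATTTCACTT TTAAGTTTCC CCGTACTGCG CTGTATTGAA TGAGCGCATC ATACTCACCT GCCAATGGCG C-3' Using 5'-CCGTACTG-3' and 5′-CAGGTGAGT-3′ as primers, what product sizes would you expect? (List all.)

96 bp, 41 bp

The forward primer CCGTACTG matches the top strand at positions 16–23, 71–78.
The reverse primer's reverse complement is ACTCACCTG, matching at positions 103–111.
Each forward site pairs with the reverse site to give a product ending at position 111: sizes 96, 41 bp.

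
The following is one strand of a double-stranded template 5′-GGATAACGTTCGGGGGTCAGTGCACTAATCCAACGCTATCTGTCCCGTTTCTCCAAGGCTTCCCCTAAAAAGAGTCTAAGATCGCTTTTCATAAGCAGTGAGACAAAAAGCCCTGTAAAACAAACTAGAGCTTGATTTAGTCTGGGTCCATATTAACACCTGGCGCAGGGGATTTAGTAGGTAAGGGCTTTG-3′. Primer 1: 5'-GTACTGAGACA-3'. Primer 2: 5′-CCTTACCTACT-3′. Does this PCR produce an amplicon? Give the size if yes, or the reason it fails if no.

No product — primer 1 has no binding site in the template.

Primer 1 (GTACTGAGACA) does not match the top strand, and its reverse complement TGTCTCAGTAC does not match either.
With no annealing site for primer 1, no amplification occurs.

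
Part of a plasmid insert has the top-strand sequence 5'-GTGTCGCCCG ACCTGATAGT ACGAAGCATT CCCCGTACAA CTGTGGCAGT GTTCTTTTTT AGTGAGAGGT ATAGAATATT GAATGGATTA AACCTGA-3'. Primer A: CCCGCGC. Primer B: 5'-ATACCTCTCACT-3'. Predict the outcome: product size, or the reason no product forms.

No product — primer A has no binding site in the template.

Primer A (CCCGCGC) does not match the top strand, and its reverse complement GCGCGGG does not match either.
With no annealing site for primer A, no amplification occurs.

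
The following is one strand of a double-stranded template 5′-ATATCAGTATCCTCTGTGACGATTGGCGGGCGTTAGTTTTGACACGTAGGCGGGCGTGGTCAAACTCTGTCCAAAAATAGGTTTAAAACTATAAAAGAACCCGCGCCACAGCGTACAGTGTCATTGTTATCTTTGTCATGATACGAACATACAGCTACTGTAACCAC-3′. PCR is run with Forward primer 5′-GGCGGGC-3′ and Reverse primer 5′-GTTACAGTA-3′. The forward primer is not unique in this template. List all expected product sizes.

140 bp, 116 bp

The forward primer GGCGGGC matches the top strand at positions 25–31, 49–55.
The reverse primer's reverse complement is TACTGTAAC, matching at positions 156–164.
Each forward site pairs with the reverse site to give a product ending at position 164: sizes 140, 116 bp.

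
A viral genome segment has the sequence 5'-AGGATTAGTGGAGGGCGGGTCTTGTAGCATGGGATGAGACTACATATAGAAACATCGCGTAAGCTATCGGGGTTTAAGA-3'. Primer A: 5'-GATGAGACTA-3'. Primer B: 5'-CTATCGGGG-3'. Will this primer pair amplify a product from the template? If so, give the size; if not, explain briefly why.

No product — both primers anneal to the same strand and extend in the same direction.

Primer A (GATGAGACTA) matches the top strand at positions 33–42 (3' end points downstream).
Primer B (CTATCGGGG) also matches the top strand directly, at positions 64–72 — its reverse complement CCCCGATAG is not present.
Both primers anneal to the bottom strand with 3' ends pointing the same way, so neither can prime synthesis back toward the other.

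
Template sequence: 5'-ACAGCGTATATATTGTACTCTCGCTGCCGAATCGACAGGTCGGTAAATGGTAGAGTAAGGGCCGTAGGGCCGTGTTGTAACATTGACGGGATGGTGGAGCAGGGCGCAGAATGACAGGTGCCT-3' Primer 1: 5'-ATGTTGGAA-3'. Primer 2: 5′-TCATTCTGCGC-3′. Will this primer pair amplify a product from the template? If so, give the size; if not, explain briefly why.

Primer 1 (ATGTTGGAA) does not match the top strand, and its reverse complement TTCCAACAT does not match either.
With no annealing site for primer 1, no amplification occurs.

No product — primer 1 has no binding site in the template.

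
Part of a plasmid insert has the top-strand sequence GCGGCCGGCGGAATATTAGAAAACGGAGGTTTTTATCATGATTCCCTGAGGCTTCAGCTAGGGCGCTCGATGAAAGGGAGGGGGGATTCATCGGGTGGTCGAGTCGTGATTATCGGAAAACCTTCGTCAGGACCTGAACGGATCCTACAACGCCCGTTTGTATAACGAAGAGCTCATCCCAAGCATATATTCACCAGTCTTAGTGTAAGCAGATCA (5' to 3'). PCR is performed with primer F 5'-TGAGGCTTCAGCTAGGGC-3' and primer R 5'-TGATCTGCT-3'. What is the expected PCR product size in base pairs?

170 bp

Scanning the template, TGAGGCTTCAGCTAGGGC occurs at positions 47–64; this primer anneals to the bottom strand there with its 3' end pointing downstream.
Taking the reverse complement of TGATCTGCT gives AGCAGATCA, found at positions 208–216 on the template; the primer anneals here to the top strand with its 3' end pointing upstream.
Product length = (reverse-primer end) − (forward-primer start) + 1 = 216 − 47 + 1 = 170 bp.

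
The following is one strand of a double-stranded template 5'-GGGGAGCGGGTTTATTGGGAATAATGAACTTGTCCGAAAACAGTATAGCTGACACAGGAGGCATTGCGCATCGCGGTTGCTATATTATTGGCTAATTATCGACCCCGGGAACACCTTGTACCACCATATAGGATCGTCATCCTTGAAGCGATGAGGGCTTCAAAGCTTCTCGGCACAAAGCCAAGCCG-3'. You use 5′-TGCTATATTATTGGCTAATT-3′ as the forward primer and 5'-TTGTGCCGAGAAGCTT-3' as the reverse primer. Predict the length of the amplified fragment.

Scanning the template, TGCTATATTATTGGCTAATT occurs at positions 78–97; this primer anneals to the bottom strand there with its 3' end pointing downstream.
The reverse primer's reverse complement is AAGCTTCTCGGCACAA, which matches the template at positions 163–178.
Amplicon spans positions 78–178: 101 bp.

101 bp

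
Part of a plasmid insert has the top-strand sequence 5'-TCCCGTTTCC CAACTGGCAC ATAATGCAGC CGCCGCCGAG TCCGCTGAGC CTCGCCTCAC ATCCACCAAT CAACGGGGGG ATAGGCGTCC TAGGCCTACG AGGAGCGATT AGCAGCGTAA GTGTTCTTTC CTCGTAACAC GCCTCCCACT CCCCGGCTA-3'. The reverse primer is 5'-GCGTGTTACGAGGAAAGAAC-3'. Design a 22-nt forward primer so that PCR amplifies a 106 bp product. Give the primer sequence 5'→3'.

5'-CGAGTCCGCTGAGCCTCGCCTC-3'

The reverse primer's reverse complement GTTCTTTCCTCGTAACACGC matches the template at positions 123–142, so the product ends at position 142.
A 106 bp product then starts at position 142 − 106 + 1 = 37.
The forward primer is identical to the top strand there: CGAGTCCGCTGAGCCTCGCCTC.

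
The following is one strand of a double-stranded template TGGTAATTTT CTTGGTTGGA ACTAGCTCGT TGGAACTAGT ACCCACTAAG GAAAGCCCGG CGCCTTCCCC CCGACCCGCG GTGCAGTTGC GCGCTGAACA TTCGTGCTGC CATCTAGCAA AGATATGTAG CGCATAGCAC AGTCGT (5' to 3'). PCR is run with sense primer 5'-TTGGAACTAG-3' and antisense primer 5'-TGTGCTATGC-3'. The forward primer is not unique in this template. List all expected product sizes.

The forward primer TTGGAACTAG matches the top strand at positions 16–25, 30–39.
The reverse primer's reverse complement is GCATAGCACA, matching at positions 132–141.
Each forward site pairs with the reverse site to give a product ending at position 141: sizes 126, 112 bp.

126 bp, 112 bp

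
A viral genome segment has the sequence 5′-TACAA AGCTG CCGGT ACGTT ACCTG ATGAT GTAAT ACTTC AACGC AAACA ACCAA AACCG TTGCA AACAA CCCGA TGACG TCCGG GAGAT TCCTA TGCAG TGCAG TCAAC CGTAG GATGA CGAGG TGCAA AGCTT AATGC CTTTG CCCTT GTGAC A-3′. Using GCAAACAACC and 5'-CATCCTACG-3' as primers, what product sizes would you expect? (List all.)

The forward primer GCAAACAACC matches the top strand at positions 44–53, 63–72.
The reverse primer's reverse complement is CGTAGGATG, matching at positions 111–119.
Each forward site pairs with the reverse site to give a product ending at position 119: sizes 76, 57 bp.

76 bp, 57 bp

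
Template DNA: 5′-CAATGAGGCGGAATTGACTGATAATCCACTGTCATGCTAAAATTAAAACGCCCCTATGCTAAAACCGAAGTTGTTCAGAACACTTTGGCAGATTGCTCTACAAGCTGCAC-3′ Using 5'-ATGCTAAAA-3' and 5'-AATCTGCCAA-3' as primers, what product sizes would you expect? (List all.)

The forward primer ATGCTAAAA matches the top strand at positions 34–42, 56–64.
The reverse primer's reverse complement is TTGGCAGATT, matching at positions 85–94.
Each forward site pairs with the reverse site to give a product ending at position 94: sizes 61, 39 bp.

61 bp, 39 bp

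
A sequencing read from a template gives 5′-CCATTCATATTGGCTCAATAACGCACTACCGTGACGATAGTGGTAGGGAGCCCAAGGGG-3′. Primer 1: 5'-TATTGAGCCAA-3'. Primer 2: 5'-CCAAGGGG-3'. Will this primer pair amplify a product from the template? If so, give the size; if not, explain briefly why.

Primer 1 (TATTGAGCCAA) has reverse complement TTGGCTCAATA, which matches the top strand at positions 10–20; primer 1 anneals to the top strand there with its 3' end pointing upstream toward position 10.
Primer 2 (CCAAGGGG) matches the top strand directly at positions 52–59; it anneals to the bottom strand with its 3' end pointing downstream toward position 59.
The 3' ends diverge (primer 1 extends toward position 1, primer 2 toward position 59), so the primers never converge on a shared product.

No product — the primers' 3' ends point away from each other.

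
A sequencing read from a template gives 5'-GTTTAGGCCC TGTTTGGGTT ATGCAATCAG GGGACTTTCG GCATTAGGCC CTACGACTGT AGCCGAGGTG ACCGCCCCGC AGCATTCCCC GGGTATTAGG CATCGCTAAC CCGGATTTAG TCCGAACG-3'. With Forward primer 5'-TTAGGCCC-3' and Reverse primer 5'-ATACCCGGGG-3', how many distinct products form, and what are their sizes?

The forward primer TTAGGCCC matches the top strand at positions 3–10, 44–51.
The reverse primer's reverse complement is CCCCGGGTAT, matching at positions 87–96.
Each forward site pairs with the reverse site to give a product ending at position 96: sizes 94, 53 bp.

Two products: 94 bp, 53 bp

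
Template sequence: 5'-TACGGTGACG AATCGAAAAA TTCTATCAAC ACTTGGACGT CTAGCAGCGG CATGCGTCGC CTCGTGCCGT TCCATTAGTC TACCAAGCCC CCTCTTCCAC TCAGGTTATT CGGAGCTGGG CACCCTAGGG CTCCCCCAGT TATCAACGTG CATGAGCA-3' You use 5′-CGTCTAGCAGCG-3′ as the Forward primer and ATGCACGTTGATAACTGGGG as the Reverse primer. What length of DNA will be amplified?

Scanning the template, CGTCTAGCAGCG occurs at positions 38–49; this primer anneals to the bottom strand there with its 3' end pointing downstream.
The reverse primer's reverse complement is CCCCAGTTATCAACGTGCAT, which matches the template at positions 134–153.
Product length = (reverse-primer end) − (forward-primer start) + 1 = 153 − 38 + 1 = 116 bp.

116 bp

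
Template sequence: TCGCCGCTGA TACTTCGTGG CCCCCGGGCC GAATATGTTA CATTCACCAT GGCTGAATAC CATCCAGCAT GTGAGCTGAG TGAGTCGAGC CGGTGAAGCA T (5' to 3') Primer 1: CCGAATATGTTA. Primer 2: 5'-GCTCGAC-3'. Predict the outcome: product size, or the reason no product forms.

Yes — a 62 bp product.

Primer 1 (CCGAATATGTTA) matches the top strand at positions 29–40; it acts as a forward primer.
Primer 2's reverse complement is GTCGAGC, matching the top strand at positions 84–90; it acts as a reverse primer.
The 3' ends face each other across positions 29–90, giving a 62 bp product.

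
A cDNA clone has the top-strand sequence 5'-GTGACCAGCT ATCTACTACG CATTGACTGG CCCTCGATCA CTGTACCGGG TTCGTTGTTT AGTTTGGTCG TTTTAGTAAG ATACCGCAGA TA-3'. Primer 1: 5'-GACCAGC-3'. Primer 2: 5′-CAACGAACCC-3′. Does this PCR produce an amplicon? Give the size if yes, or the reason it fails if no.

Primer 1 (GACCAGC) matches the top strand at positions 3–9; it acts as a forward primer.
Primer 2's reverse complement is GGGTTCGTTG, matching the top strand at positions 48–57; it acts as a reverse primer.
The 3' ends face each other across positions 3–57, giving a 55 bp product.

Yes — a 55 bp product.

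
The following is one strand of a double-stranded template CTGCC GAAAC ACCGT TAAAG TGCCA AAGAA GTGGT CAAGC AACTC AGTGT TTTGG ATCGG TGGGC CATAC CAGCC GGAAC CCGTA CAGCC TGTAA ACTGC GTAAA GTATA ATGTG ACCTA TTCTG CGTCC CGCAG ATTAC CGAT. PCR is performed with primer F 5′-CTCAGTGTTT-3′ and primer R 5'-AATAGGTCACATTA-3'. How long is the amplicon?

Scanning the template, CTCAGTGTTT occurs at positions 43–52; this primer anneals to the bottom strand there with its 3' end pointing downstream.
Reverse complement of the reverse primer: TAATGTGACCTATT. This occurs on the top strand at positions 109–122.
Product length = (reverse-primer end) − (forward-primer start) + 1 = 122 − 43 + 1 = 80 bp.

80 bp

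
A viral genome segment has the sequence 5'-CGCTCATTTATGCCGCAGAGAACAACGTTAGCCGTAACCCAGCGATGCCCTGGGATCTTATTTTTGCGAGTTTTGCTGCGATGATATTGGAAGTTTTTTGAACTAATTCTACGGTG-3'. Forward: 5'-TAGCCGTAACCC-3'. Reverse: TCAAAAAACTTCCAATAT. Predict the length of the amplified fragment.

Forward primer TAGCCGTAACCC is found on the top strand at positions 29–40.
Reverse complement of the reverse primer: ATATTGGAAGTTTTTTGA. This occurs on the top strand at positions 84–101.
The product runs from position 29 to position 101, so its length is 101 − 29 + 1 = 73 bp.

73 bp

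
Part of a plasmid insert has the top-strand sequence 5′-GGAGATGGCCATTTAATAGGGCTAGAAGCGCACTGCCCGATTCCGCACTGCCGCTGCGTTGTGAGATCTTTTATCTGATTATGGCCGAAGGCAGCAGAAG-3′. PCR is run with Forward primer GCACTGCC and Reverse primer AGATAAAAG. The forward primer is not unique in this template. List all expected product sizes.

47 bp, 32 bp

The forward primer GCACTGCC matches the top strand at positions 30–37, 45–52.
The reverse primer's reverse complement is CTTTTATCT, matching at positions 68–76.
Each forward site pairs with the reverse site to give a product ending at position 76: sizes 47, 32 bp.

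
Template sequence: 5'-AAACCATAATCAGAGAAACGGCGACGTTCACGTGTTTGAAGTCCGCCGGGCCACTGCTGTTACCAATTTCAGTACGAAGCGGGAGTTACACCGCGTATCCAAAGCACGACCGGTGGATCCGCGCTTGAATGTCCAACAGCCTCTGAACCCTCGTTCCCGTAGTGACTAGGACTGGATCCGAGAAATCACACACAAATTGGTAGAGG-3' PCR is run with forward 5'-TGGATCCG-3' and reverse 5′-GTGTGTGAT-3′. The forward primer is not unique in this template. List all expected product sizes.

80 bp, 21 bp

The forward primer TGGATCCG matches the top strand at positions 114–121, 173–180.
The reverse primer's reverse complement is ATCACACAC, matching at positions 185–193.
Each forward site pairs with the reverse site to give a product ending at position 193: sizes 80, 21 bp.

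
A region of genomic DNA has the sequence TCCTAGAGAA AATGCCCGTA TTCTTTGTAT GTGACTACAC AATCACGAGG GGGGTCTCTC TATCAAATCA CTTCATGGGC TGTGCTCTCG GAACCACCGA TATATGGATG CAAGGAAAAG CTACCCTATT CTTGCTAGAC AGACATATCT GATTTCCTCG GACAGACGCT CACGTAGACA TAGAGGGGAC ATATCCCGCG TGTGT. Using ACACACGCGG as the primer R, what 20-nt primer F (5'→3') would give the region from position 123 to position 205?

5'-ACCCTATTCTTGCTAGACAG-3'

The reverse primer's reverse complement CCGCGTGTGT matches the template at positions 196–205; the product starts at position 123.
The forward primer is identical to the top strand over positions 123–142: ACCCTATTCTTGCTAGACAG.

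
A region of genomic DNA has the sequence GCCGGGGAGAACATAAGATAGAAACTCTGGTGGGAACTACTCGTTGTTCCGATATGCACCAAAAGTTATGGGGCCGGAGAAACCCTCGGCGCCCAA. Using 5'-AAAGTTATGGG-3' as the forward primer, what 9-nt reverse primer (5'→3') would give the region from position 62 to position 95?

The product's 3' end on the top strand is position 95.
The reverse primer anneals to the top strand over positions 87–95, i.e. to CGGCGCCCA.
Its sequence written 5'→3' is the reverse complement: TGGGCGCCG.

5'-TGGGCGCCG-3'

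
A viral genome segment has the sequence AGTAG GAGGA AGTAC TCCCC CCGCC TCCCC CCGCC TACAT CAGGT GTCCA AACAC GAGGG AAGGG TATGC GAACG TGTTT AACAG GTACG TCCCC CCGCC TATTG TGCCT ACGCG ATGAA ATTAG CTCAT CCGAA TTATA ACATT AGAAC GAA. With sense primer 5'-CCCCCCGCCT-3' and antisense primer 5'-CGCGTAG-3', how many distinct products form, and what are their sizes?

Three products: 99 bp, 89 bp, 24 bp

The forward primer CCCCCCGCCT matches the top strand at positions 17–26, 27–36, 92–101.
The reverse primer's reverse complement is CTACGCG, matching at positions 109–115.
Each forward site pairs with the reverse site to give a product ending at position 115: sizes 99, 89, 24 bp.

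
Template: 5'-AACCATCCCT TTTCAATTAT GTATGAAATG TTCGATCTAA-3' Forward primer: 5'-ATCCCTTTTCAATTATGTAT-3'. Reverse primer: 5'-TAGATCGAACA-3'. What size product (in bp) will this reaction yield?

The forward primer matches the template at positions 5–24.
The reverse primer's reverse complement is TGTTCGATCTA, which matches the template at positions 29–39.
Product length = (reverse-primer end) − (forward-primer start) + 1 = 39 − 5 + 1 = 35 bp.

35 bp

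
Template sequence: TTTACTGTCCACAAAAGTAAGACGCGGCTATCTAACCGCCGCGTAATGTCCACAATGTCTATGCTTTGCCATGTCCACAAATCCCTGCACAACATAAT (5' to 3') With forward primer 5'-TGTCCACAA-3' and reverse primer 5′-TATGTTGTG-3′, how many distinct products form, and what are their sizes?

Three products: 91 bp, 50 bp, 25 bp

The forward primer TGTCCACAA matches the top strand at positions 6–14, 47–55, 72–80.
The reverse primer's reverse complement is CACAACATA, matching at positions 88–96.
Each forward site pairs with the reverse site to give a product ending at position 96: sizes 91, 50, 25 bp.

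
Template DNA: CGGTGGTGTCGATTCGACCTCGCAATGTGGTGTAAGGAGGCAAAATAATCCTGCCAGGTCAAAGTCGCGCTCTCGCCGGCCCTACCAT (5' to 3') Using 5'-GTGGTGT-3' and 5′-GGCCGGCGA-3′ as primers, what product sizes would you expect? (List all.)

The forward primer GTGGTGT matches the top strand at positions 3–9, 27–33.
The reverse primer's reverse complement is TCGCCGGCC, matching at positions 73–81.
Each forward site pairs with the reverse site to give a product ending at position 81: sizes 79, 55 bp.

79 bp, 55 bp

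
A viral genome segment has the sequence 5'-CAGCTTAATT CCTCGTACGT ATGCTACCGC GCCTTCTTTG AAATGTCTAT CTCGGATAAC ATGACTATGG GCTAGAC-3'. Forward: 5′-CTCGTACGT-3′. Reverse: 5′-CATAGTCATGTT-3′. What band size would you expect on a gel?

58 bp

Forward primer CTCGTACGT is found on the top strand at positions 12–20.
Taking the reverse complement of CATAGTCATGTT gives AACATGACTATG, found at positions 58–69 on the template; the primer anneals here to the top strand with its 3' end pointing upstream.
Amplicon spans positions 12–69: 58 bp.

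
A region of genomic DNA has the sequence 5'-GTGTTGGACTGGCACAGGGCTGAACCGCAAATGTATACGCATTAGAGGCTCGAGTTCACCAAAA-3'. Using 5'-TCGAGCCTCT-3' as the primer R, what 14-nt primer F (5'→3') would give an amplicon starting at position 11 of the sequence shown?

The reverse primer's reverse complement AGAGGCTCGA matches the template at positions 44–53; the product starts at position 11.
The forward primer is identical to the top strand over positions 11–24: GGCACAGGGCTGAA.

5'-GGCACAGGGCTGAA-3'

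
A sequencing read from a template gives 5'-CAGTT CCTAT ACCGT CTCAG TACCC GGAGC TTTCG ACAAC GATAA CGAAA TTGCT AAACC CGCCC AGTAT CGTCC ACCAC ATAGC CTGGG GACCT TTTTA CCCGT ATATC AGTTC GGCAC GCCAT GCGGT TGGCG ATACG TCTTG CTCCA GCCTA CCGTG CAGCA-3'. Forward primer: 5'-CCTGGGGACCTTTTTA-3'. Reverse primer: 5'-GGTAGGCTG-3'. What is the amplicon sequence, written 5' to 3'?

5'-CCTGGGGACCTTTTTACCCGTATATCAGTTCGGCACGCCATGCGGTTGGCGATACGTCTTGCTCCAGCCTACC-3'

The forward primer matches the template at positions 85–100.
The reverse primer's reverse complement is CAGCCTACC, which matches the template at positions 149–157.
The product is the template from position 85 through 157 (73 bp).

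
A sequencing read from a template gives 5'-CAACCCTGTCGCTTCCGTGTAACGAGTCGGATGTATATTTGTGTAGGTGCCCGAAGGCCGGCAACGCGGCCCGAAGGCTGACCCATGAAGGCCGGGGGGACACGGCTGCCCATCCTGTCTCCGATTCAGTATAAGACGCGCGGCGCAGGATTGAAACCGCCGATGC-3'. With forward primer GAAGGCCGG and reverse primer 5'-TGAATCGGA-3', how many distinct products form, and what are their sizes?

The forward primer GAAGGCCGG matches the top strand at positions 53–61, 87–95.
The reverse primer's reverse complement is TCCGATTCA, matching at positions 120–128.
Each forward site pairs with the reverse site to give a product ending at position 128: sizes 76, 42 bp.

Two products: 76 bp, 42 bp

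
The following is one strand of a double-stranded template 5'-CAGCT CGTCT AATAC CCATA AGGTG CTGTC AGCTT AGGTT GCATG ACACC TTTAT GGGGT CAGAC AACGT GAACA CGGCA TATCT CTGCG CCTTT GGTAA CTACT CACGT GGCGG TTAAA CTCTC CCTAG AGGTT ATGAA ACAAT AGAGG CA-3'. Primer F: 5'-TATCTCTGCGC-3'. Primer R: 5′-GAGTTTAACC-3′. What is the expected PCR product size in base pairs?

Forward primer TATCTCTGCGC is found on the top strand at positions 81–91.
The reverse primer's reverse complement is GGTTAAACTC, which matches the template at positions 114–123.
The product runs from position 81 to position 123, so its length is 123 − 81 + 1 = 43 bp.

43 bp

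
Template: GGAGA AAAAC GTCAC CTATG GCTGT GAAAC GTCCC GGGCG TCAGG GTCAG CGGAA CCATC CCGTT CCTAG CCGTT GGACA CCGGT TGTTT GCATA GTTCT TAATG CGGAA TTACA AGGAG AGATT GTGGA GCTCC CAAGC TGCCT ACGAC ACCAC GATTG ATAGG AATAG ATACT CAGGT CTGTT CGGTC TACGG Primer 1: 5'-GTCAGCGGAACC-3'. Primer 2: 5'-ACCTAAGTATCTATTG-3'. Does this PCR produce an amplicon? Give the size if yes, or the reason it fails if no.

No product — primer 2 has no binding site in the template.

Primer 2 (ACCTAAGTATCTATTG) does not match the top strand, and its reverse complement CAATAGATACTTAGGT does not match either.
With no annealing site for primer 2, no amplification occurs.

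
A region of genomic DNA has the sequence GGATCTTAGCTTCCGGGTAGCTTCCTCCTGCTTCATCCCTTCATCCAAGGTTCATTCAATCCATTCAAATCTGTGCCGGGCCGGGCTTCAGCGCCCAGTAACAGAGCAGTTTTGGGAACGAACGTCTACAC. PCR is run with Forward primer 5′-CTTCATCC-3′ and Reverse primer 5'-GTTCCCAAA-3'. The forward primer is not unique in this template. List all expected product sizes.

The forward primer CTTCATCC matches the top strand at positions 31–38, 39–46.
The reverse primer's reverse complement is TTTGGGAAC, matching at positions 111–119.
Each forward site pairs with the reverse site to give a product ending at position 119: sizes 89, 81 bp.

89 bp, 81 bp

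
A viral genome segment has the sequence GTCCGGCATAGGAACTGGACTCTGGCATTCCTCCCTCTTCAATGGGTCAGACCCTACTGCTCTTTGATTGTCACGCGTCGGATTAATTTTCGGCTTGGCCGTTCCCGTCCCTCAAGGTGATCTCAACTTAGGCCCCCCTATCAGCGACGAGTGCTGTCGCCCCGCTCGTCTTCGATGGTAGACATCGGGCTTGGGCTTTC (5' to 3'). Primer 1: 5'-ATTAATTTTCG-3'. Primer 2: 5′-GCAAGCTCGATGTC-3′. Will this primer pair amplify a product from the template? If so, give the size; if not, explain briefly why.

No product — primer 2 has no binding site in the template.

Primer 2 (GCAAGCTCGATGTC) does not match the top strand, and its reverse complement GACATCGAGCTTGC does not match either.
With no annealing site for primer 2, no amplification occurs.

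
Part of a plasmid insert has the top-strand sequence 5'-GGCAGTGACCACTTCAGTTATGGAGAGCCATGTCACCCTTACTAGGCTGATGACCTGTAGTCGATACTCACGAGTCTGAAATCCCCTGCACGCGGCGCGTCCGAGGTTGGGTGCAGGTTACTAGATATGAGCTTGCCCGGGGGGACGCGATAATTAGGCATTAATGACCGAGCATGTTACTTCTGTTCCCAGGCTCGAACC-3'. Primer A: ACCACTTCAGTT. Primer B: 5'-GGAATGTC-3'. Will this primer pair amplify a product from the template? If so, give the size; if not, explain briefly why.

Primer B (GGAATGTC) does not match the top strand, and its reverse complement GACATTCC does not match either.
With no annealing site for primer B, no amplification occurs.

No product — primer B has no binding site in the template.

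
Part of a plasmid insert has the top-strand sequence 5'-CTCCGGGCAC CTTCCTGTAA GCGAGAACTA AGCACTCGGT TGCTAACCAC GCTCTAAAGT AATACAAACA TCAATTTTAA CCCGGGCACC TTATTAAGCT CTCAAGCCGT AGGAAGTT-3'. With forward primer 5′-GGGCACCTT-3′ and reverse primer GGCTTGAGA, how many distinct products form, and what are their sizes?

The forward primer GGGCACCTT matches the top strand at positions 5–13, 84–92.
The reverse primer's reverse complement is TCTCAAGCC, matching at positions 100–108.
Each forward site pairs with the reverse site to give a product ending at position 108: sizes 104, 25 bp.

Two products: 104 bp, 25 bp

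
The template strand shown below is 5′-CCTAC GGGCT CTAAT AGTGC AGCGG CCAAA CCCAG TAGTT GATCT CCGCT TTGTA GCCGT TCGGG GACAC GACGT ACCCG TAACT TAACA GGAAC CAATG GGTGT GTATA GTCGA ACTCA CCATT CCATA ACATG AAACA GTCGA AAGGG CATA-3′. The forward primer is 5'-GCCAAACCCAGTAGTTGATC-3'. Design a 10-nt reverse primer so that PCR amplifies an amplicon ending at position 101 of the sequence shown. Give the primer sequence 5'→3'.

5'-CCATTGGTTC-3'

The forward primer binds at positions 25–44; the product's 3' end on the top strand is position 101.
The reverse primer anneals to the top strand over positions 92–101, i.e. to GAACCAATGG.
Its sequence written 5'→3' is the reverse complement: CCATTGGTTC.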